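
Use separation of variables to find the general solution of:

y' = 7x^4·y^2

Separating variables and integrating:
-1/y = 7x^5/5 + C

General solution: y^-1 = (-7/5)x^5 + C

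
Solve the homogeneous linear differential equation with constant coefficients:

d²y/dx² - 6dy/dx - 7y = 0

Characteristic equation: r² - 6r - 7 = 0
Roots: r = 7, -1 (distinct real)
General solution: y = C₁e^(7x) + C₂e^(-x)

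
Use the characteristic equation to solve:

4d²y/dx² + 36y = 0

Characteristic equation: 4r² + 36 = 0
Divide by 4: r² + 9 = 0
Roots: r = ±3i (complex conjugates)
General solution: y = C₁cos(3x) + C₂sin(3x)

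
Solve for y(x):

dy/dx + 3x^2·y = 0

Using integrating factor method:

General solution: y = Ce^(-x^3)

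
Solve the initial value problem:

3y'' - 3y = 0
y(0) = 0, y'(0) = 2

General solution: y = C₁e^x + C₂e^(-x)
Applying ICs: C₁ = 1, C₂ = -1
Particular solution: y = e^x - e^(-x)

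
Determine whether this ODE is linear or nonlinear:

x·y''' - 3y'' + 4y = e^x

Linear (y and its derivatives appear to the first power only, no products of y terms)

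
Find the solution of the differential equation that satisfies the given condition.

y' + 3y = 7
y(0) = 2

General solution: y = 7/3 + Ce^(-3x)
Applying y(0) = 2: C = 2 - 7/3 = -1/3
Particular solution: y = 7/3 - (1/3)e^(-3x)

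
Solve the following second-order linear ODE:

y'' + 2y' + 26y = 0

Characteristic equation: r² + 2r + 26 = 0
Roots: r = -1 ± 5i (complex conjugates)
General solution: y = e^(-x)(C₁cos(5x) + C₂sin(5x))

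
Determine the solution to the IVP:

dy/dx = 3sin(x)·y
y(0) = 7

General solution: y = Ce^(-3cos(x))
Applying IC y(0) = 7:
Particular solution: y = 7e^(3(1-cos(x)))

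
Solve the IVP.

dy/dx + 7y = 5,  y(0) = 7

General solution: y = 5/7 + Ce^(-7x)
Applying y(0) = 7: C = 7 - 5/7 = 44/7
Particular solution: y = 5/7 + (44/7)e^(-7x)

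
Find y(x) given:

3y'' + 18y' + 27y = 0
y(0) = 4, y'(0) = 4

General solution: y = (C₁ + C₂x)e^(-3x)
Repeated root r = -3
Applying ICs: C₁ = 4, C₂ = 16
Particular solution: y = (4 + 16x)e^(-3x)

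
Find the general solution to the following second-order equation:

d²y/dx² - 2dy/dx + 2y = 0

Characteristic equation: r² - 2r + 2 = 0
Roots: r = 1 ± i (complex conjugates)
General solution: y = e^x(C₁cos(x) + C₂sin(x))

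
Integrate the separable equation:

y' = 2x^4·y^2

Separating variables and integrating:
-1/y = 2x^5/5 + C

General solution: y^-1 = (-2/5)x^5 + C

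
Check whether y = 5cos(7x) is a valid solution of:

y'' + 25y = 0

Verification:
y'' = -245cos(7x)
y'' + 25y ≠ 0 (frequency mismatch: got 49 instead of 25)

No, it is not a solution.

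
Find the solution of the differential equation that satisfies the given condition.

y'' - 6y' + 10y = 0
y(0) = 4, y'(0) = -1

General solution: y = e^(3x)(C₁cos(x) + C₂sin(x))
Complex roots r = 3 ± i
Applying ICs: C₁ = 4, C₂ = -13
Particular solution: y = e^(3x)(4cos(x) - 13sin(x))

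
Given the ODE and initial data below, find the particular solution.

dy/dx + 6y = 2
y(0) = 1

General solution: y = 1/3 + Ce^(-6x)
Applying y(0) = 1: C = 1 - 1/3 = 2/3
Particular solution: y = 1/3 + (2/3)e^(-6x)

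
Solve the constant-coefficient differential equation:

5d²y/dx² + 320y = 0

Characteristic equation: 5r² + 320 = 0
Divide by 5: r² + 64 = 0
Roots: r = ±8i (complex conjugates)
General solution: y = C₁cos(8x) + C₂sin(8x)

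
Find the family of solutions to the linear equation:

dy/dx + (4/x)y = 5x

Using integrating factor method:

General solution: y = (5/6)x^2 + Cx^(-4)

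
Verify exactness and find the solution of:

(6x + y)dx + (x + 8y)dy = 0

Verify exactness: ∂M/∂y = ∂N/∂x ✓
Find F(x,y) such that ∂F/∂x = M, ∂F/∂y = N
Solution: 3x² + xy + 4y² = C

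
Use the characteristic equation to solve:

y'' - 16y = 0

Characteristic equation: r² - 16 = 0
Roots: r = 4, -4 (distinct real)
General solution: y = C₁e^(4x) + C₂e^(-4x)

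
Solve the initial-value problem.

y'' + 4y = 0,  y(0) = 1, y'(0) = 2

General solution: y = C₁cos(2x) + C₂sin(2x)
Complex roots r = ±2i
Applying ICs: C₁ = 1, C₂ = 1
Particular solution: y = cos(2x) + sin(2x)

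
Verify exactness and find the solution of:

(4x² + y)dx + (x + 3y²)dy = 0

Verify exactness: ∂M/∂y = ∂N/∂x ✓
Find F(x,y) such that ∂F/∂x = M, ∂F/∂y = N
Solution: 4x³/3 + xy + y³ = C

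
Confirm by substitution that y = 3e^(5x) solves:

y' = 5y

Verification:
y = 3e^(5x)
y' = 15e^(5x)
5y = 15e^(5x)
y' = 5y ✓

Yes, it is a solution.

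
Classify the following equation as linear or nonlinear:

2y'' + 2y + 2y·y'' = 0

Nonlinear (y·y'' term)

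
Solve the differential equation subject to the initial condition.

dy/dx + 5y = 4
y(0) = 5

General solution: y = 4/5 + Ce^(-5x)
Applying y(0) = 5: C = 5 - 4/5 = 21/5
Particular solution: y = 4/5 + (21/5)e^(-5x)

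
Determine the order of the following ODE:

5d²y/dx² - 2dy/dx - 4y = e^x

The order is 2 (highest derivative is of order 2).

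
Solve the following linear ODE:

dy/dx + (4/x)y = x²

Using integrating factor method:

General solution: y = (1/7)x^3 + Cx^(-4)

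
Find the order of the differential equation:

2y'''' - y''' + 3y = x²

The order is 4 (highest derivative is of order 4).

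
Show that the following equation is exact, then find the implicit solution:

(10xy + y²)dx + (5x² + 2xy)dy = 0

Verify exactness: ∂M/∂y = ∂N/∂x ✓
Find F(x,y) such that ∂F/∂x = M, ∂F/∂y = N
Solution: 5x²y + xy² = C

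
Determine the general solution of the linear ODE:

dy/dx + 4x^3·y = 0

Using integrating factor method:

General solution: y = Ce^(-x^4)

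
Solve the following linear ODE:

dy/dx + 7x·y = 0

Using integrating factor method:

General solution: y = Ce^(-7x^2/2)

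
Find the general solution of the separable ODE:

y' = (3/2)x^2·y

Separating variables and integrating:
ln|y| = x^3/2 + C

General solution: y = Ce^(x^3/2)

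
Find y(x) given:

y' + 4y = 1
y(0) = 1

General solution: y = 1/4 + Ce^(-4x)
Applying y(0) = 1: C = 1 - 1/4 = 3/4
Particular solution: y = 1/4 + (3/4)e^(-4x)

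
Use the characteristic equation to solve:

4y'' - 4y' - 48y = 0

Characteristic equation: 4r² - 4r - 48 = 0
Divide by 4: r² - r - 12 = 0
Roots: r = 4, -3 (distinct real)
General solution: y = C₁e^(4x) + C₂e^(-3x)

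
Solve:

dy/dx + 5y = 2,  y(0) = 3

General solution: y = 2/5 + Ce^(-5x)
Applying y(0) = 3: C = 3 - 2/5 = 13/5
Particular solution: y = 2/5 + (13/5)e^(-5x)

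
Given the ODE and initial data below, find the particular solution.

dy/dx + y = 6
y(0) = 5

General solution: y = 6 + Ce^(-x)
Applying y(0) = 5: C = 5 - 6 = -1
Particular solution: y = 6 - e^(-x)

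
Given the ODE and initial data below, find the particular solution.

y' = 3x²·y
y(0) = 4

General solution: y = Ce^(x³)
Applying IC y(0) = 4:
Particular solution: y = 4e^(x³)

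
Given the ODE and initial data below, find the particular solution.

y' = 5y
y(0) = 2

General solution: y = Ce^(5x)
Applying IC y(0) = 2:
Particular solution: y = 2e^(5x)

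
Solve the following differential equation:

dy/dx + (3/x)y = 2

Using integrating factor method:

General solution: y = (1/2)x + Cx^(-3)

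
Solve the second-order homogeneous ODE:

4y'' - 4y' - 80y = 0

Characteristic equation: 4r² - 4r - 80 = 0
Divide by 4: r² - r - 20 = 0
Roots: r = 5, -4 (distinct real)
General solution: y = C₁e^(5x) + C₂e^(-4x)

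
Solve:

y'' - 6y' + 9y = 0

Characteristic equation: r² - 6r + 9 = 0
Factored: (r - 3)² = 0
Repeated root: r = 3
General solution: y = (C₁ + C₂x)e^(3x)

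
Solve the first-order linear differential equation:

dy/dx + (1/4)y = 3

Using integrating factor method:

General solution: y = 12 + Ce^(-x/4)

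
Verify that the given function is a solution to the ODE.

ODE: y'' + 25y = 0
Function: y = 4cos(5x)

Verification:
y'' = -100cos(5x)
y'' + 25y = 0 ✓

Yes, it is a solution.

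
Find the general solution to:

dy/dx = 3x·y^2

Separating variables and integrating:
-1/y = 3x^2/2 + C

General solution: y^-1 = (-3/2)x^2 + C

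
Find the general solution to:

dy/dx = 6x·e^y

Separating variables and integrating:
-e^(-y) = 3x² + C

General solution: y = -ln(C - 3x²)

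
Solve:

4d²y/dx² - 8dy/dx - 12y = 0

Characteristic equation: 4r² - 8r - 12 = 0
Divide by 4: r² - 2r - 3 = 0
Roots: r = 3, -1 (distinct real)
General solution: y = C₁e^(3x) + C₂e^(-x)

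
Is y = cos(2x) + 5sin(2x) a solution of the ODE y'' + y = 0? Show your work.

Verification:
y'' = -4cos(2x) - 20sin(2x)
y'' + y ≠ 0 (frequency mismatch: got 4 instead of 1)

No, it is not a solution.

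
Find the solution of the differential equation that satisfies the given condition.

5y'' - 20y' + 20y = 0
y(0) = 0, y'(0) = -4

General solution: y = (C₁ + C₂x)e^(2x)
Repeated root r = 2
Applying ICs: C₁ = 0, C₂ = -4
Particular solution: y = -4xe^(2x)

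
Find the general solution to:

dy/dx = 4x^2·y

Separating variables and integrating:
ln|y| = 4x^3/3 + C

General solution: y = Ce^(4x^3/3)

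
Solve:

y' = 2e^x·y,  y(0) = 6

General solution: y = Ce^(2e^x)
Applying IC y(0) = 6:
Particular solution: y = 6e^(2(e^x - 1))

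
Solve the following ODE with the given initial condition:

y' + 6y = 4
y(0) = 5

General solution: y = 2/3 + Ce^(-6x)
Applying y(0) = 5: C = 5 - 2/3 = 13/3
Particular solution: y = 2/3 + (13/3)e^(-6x)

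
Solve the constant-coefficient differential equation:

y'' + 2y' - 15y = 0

Characteristic equation: r² + 2r - 15 = 0
Roots: r = 3, -5 (distinct real)
General solution: y = C₁e^(3x) + C₂e^(-5x)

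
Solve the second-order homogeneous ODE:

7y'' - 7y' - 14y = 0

Characteristic equation: 7r² - 7r - 14 = 0
Divide by 7: r² - r - 2 = 0
Roots: r = 2, -1 (distinct real)
General solution: y = C₁e^(2x) + C₂e^(-x)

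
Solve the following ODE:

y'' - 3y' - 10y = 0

Characteristic equation: r² - 3r - 10 = 0
Roots: r = 5, -2 (distinct real)
General solution: y = C₁e^(5x) + C₂e^(-2x)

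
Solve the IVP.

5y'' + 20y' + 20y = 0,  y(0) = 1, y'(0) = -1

General solution: y = (C₁ + C₂x)e^(-2x)
Repeated root r = -2
Applying ICs: C₁ = 1, C₂ = 1
Particular solution: y = (1 + x)e^(-2x)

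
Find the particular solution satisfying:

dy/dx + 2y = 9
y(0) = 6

General solution: y = 9/2 + Ce^(-2x)
Applying y(0) = 6: C = 6 - 9/2 = 3/2
Particular solution: y = 9/2 + (3/2)e^(-2x)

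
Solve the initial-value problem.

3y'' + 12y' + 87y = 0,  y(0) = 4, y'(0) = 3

General solution: y = e^(-2x)(C₁cos(5x) + C₂sin(5x))
Complex roots r = -2 ± 5i
Applying ICs: C₁ = 4, C₂ = 11/5
Particular solution: y = e^(-2x)(4cos(5x) + (11/5)sin(5x))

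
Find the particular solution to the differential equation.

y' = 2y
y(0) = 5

General solution: y = Ce^(2x)
Applying IC y(0) = 5:
Particular solution: y = 5e^(2x)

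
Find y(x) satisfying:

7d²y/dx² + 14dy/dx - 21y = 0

Characteristic equation: 7r² + 14r - 21 = 0
Divide by 7: r² + 2r - 3 = 0
Roots: r = 1, -3 (distinct real)
General solution: y = C₁e^x + C₂e^(-3x)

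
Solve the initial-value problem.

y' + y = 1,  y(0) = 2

General solution: y = 1 + Ce^(-x)
Applying y(0) = 2: C = 2 - 1 = 1
Particular solution: y = 1 + e^(-x)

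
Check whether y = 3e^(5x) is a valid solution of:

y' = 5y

Verification:
y = 3e^(5x)
y' = 15e^(5x)
5y = 15e^(5x)
y' = 5y ✓

Yes, it is a solution.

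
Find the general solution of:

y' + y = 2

Using integrating factor method:

General solution: y = 2 + Ce^(-x)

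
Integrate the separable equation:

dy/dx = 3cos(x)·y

Separating variables and integrating:
ln|y| = 3sin(x) + C

General solution: y = Ce^(3sin(x))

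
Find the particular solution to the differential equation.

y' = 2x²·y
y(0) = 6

General solution: y = Ce^(2x³/3)
Applying IC y(0) = 6:
Particular solution: y = 6e^(2x³/3)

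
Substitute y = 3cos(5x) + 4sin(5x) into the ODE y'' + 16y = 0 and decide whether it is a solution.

Verification:
y'' = -75cos(5x) - 100sin(5x)
y'' + 16y ≠ 0 (frequency mismatch: got 25 instead of 16)

No, it is not a solution.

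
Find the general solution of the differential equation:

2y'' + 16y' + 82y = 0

Characteristic equation: 2r² + 16r + 82 = 0
Divide by 2: r² + 8r + 41 = 0
Roots: r = -4 ± 5i (complex conjugates)
General solution: y = e^(-4x)(C₁cos(5x) + C₂sin(5x))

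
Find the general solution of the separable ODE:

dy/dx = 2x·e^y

Separating variables and integrating:
-e^(-y) = x² + C

General solution: y = -ln(C - x²)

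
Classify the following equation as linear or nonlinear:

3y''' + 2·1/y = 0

Nonlinear (1/y term)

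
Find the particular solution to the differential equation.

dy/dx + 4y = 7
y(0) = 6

General solution: y = 7/4 + Ce^(-4x)
Applying y(0) = 6: C = 6 - 7/4 = 17/4
Particular solution: y = 7/4 + (17/4)e^(-4x)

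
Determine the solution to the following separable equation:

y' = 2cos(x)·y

Separating variables and integrating:
ln|y| = 2sin(x) + C

General solution: y = Ce^(2sin(x))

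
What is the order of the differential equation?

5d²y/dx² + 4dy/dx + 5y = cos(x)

The order is 2 (highest derivative is of order 2).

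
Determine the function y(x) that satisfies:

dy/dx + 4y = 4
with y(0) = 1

General solution: y = 1 + Ce^(-4x)
Applying y(0) = 1: C = 1 - 1 = 0
Particular solution: y = 1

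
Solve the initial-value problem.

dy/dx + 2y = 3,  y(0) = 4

General solution: y = 3/2 + Ce^(-2x)
Applying y(0) = 4: C = 4 - 3/2 = 5/2
Particular solution: y = 3/2 + (5/2)e^(-2x)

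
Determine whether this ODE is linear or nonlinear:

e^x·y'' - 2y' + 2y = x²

Linear (y and its derivatives appear to the first power only, no products of y terms)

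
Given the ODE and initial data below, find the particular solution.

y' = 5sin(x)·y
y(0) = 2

General solution: y = Ce^(-5cos(x))
Applying IC y(0) = 2:
Particular solution: y = 2e^(5(1-cos(x)))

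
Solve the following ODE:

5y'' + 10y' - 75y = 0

Characteristic equation: 5r² + 10r - 75 = 0
Divide by 5: r² + 2r - 15 = 0
Roots: r = 3, -5 (distinct real)
General solution: y = C₁e^(3x) + C₂e^(-5x)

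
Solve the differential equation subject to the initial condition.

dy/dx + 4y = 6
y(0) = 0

General solution: y = 3/2 + Ce^(-4x)
Applying y(0) = 0: C = 0 - 3/2 = -3/2
Particular solution: y = 3/2 - (3/2)e^(-4x)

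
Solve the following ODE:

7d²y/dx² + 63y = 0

Characteristic equation: 7r² + 63 = 0
Divide by 7: r² + 9 = 0
Roots: r = ±3i (complex conjugates)
General solution: y = C₁cos(3x) + C₂sin(3x)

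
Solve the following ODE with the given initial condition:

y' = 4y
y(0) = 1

General solution: y = Ce^(4x)
Applying IC y(0) = 1:
Particular solution: y = e^(4x)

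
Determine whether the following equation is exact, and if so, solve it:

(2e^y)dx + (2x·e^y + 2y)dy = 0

Verify exactness: ∂M/∂y = ∂N/∂x ✓
Find F(x,y) such that ∂F/∂x = M, ∂F/∂y = N
Solution: 2x·e^y + y² = C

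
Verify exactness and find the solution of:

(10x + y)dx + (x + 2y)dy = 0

Verify exactness: ∂M/∂y = ∂N/∂x ✓
Find F(x,y) such that ∂F/∂x = M, ∂F/∂y = N
Solution: 5x² + xy + y² = C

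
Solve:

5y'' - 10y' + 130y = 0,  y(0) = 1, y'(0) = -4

General solution: y = e^x(C₁cos(5x) + C₂sin(5x))
Complex roots r = 1 ± 5i
Applying ICs: C₁ = 1, C₂ = -1
Particular solution: y = e^x(cos(5x) - sin(5x))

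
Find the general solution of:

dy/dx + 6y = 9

Using integrating factor method:

General solution: y = 3/2 + Ce^(-6x)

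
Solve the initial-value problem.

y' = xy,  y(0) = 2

General solution: y = Ce^(x²/2)
Applying IC y(0) = 2:
Particular solution: y = 2e^(x²/2)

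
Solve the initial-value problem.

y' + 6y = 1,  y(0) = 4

General solution: y = 1/6 + Ce^(-6x)
Applying y(0) = 4: C = 4 - 1/6 = 23/6
Particular solution: y = 1/6 + (23/6)e^(-6x)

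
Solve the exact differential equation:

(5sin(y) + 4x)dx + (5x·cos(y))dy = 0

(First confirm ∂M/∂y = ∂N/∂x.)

Verify exactness: ∂M/∂y = ∂N/∂x ✓
Find F(x,y) such that ∂F/∂x = M, ∂F/∂y = N
Solution: 5x·sin(y) + 2x² = C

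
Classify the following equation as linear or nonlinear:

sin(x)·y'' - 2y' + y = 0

Linear (y and its derivatives appear to the first power only, no products of y terms)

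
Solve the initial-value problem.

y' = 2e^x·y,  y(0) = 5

General solution: y = Ce^(2e^x)
Applying IC y(0) = 5:
Particular solution: y = 5e^(2(e^x - 1))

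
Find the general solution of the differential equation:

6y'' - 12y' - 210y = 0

Characteristic equation: 6r² - 12r - 210 = 0
Divide by 6: r² - 2r - 35 = 0
Roots: r = 7, -5 (distinct real)
General solution: y = C₁e^(7x) + C₂e^(-5x)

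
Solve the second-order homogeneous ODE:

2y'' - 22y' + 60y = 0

Characteristic equation: 2r² - 22r + 60 = 0
Divide by 2: r² - 11r + 30 = 0
Roots: r = 6, 5 (distinct real)
General solution: y = C₁e^(6x) + C₂e^(5x)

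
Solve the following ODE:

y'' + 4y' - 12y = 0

Characteristic equation: r² + 4r - 12 = 0
Roots: r = 2, -6 (distinct real)
General solution: y = C₁e^(2x) + C₂e^(-6x)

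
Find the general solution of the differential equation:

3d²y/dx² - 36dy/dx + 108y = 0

Characteristic equation: 3r² - 36r + 108 = 0
Divide by 3: r² - 12r + 36 = 0
Factored: (r - 6)² = 0
Repeated root: r = 6
General solution: y = (C₁ + C₂x)e^(6x)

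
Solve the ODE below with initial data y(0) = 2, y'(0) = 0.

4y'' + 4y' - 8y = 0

General solution: y = C₁e^x + C₂e^(-2x)
Applying ICs: C₁ = 4/3, C₂ = 2/3
Particular solution: y = (4/3)e^x + (2/3)e^(-2x)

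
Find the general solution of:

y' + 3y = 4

Using integrating factor method:

General solution: y = 4/3 + Ce^(-3x)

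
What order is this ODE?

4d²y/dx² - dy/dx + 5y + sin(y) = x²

The order is 2 (highest derivative is of order 2).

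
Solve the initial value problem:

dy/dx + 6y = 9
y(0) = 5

General solution: y = 3/2 + Ce^(-6x)
Applying y(0) = 5: C = 5 - 3/2 = 7/2
Particular solution: y = 3/2 + (7/2)e^(-6x)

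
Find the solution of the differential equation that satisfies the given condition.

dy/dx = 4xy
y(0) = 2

General solution: y = Ce^(2x²)
Applying IC y(0) = 2:
Particular solution: y = 2e^(2x²)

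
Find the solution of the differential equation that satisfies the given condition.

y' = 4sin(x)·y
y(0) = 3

General solution: y = Ce^(-4cos(x))
Applying IC y(0) = 3:
Particular solution: y = 3e^(4(1-cos(x)))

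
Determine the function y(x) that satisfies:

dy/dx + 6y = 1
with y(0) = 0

General solution: y = 1/6 + Ce^(-6x)
Applying y(0) = 0: C = 0 - 1/6 = -1/6
Particular solution: y = 1/6 - (1/6)e^(-6x)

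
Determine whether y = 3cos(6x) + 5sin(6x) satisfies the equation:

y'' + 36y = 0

Verification:
y'' = -108cos(6x) - 180sin(6x)
y'' + 36y = 0 ✓

Yes, it is a solution.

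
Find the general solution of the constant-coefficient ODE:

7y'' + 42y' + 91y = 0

Characteristic equation: 7r² + 42r + 91 = 0
Divide by 7: r² + 6r + 13 = 0
Roots: r = -3 ± 2i (complex conjugates)
General solution: y = e^(-3x)(C₁cos(2x) + C₂sin(2x))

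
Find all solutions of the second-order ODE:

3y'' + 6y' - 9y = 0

Characteristic equation: 3r² + 6r - 9 = 0
Divide by 3: r² + 2r - 3 = 0
Roots: r = 1, -3 (distinct real)
General solution: y = C₁e^x + C₂e^(-3x)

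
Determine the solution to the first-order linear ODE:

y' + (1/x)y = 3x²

Using integrating factor method:

General solution: y = (3/4)x^3 + C/x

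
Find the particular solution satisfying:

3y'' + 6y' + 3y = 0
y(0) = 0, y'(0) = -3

General solution: y = (C₁ + C₂x)e^(-x)
Repeated root r = -1
Applying ICs: C₁ = 0, C₂ = -3
Particular solution: y = -3xe^(-x)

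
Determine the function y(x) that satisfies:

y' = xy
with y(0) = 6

General solution: y = Ce^(x²/2)
Applying IC y(0) = 6:
Particular solution: y = 6e^(x²/2)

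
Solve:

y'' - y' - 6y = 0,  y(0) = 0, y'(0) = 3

General solution: y = C₁e^(3x) + C₂e^(-2x)
Applying ICs: C₁ = 3/5, C₂ = -3/5
Particular solution: y = (3/5)e^(3x) - (3/5)e^(-2x)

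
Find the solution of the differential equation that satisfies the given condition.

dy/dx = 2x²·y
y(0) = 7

General solution: y = Ce^(2x³/3)
Applying IC y(0) = 7:
Particular solution: y = 7e^(2x³/3)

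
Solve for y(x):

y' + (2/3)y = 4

Using integrating factor method:

General solution: y = 6 + Ce^(-2x/3)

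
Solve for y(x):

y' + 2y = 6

Using integrating factor method:

General solution: y = 3 + Ce^(-2x)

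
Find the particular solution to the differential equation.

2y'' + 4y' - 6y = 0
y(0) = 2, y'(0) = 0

General solution: y = C₁e^x + C₂e^(-3x)
Applying ICs: C₁ = 3/2, C₂ = 1/2
Particular solution: y = (3/2)e^x + (1/2)e^(-3x)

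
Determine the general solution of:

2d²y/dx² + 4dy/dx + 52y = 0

Characteristic equation: 2r² + 4r + 52 = 0
Divide by 2: r² + 2r + 26 = 0
Roots: r = -1 ± 5i (complex conjugates)
General solution: y = e^(-x)(C₁cos(5x) + C₂sin(5x))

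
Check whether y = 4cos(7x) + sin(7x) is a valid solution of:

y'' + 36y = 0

Verification:
y'' = -196cos(7x) - 49sin(7x)
y'' + 36y ≠ 0 (frequency mismatch: got 49 instead of 36)

No, it is not a solution.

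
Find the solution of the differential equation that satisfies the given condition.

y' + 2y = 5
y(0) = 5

General solution: y = 5/2 + Ce^(-2x)
Applying y(0) = 5: C = 5 - 5/2 = 5/2
Particular solution: y = 5/2 + (5/2)e^(-2x)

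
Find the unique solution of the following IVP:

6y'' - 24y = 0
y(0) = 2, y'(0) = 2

General solution: y = C₁e^(2x) + C₂e^(-2x)
Applying ICs: C₁ = 3/2, C₂ = 1/2
Particular solution: y = (3/2)e^(2x) + (1/2)e^(-2x)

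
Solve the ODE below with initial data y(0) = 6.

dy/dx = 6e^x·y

General solution: y = Ce^(6e^x)
Applying IC y(0) = 6:
Particular solution: y = 6e^(6(e^x - 1))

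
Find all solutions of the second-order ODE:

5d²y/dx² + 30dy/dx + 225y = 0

Characteristic equation: 5r² + 30r + 225 = 0
Divide by 5: r² + 6r + 45 = 0
Roots: r = -3 ± 6i (complex conjugates)
General solution: y = e^(-3x)(C₁cos(6x) + C₂sin(6x))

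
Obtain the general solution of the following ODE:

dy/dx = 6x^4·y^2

Separating variables and integrating:
-1/y = 6x^5/5 + C

General solution: y^-1 = (-6/5)x^5 + C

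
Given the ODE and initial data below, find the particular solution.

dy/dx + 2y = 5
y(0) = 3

General solution: y = 5/2 + Ce^(-2x)
Applying y(0) = 3: C = 3 - 5/2 = 1/2
Particular solution: y = 5/2 + (1/2)e^(-2x)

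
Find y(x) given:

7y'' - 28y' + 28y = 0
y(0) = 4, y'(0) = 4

General solution: y = (C₁ + C₂x)e^(2x)
Repeated root r = 2
Applying ICs: C₁ = 4, C₂ = -4
Particular solution: y = (4 - 4x)e^(2x)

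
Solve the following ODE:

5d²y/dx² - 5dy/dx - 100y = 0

Characteristic equation: 5r² - 5r - 100 = 0
Divide by 5: r² - r - 20 = 0
Roots: r = 5, -4 (distinct real)
General solution: y = C₁e^(5x) + C₂e^(-4x)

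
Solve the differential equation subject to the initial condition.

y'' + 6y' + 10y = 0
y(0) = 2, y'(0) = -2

General solution: y = e^(-3x)(C₁cos(x) + C₂sin(x))
Complex roots r = -3 ± i
Applying ICs: C₁ = 2, C₂ = 4
Particular solution: y = e^(-3x)(2cos(x) + 4sin(x))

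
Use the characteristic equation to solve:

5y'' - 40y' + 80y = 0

Characteristic equation: 5r² - 40r + 80 = 0
Divide by 5: r² - 8r + 16 = 0
Factored: (r - 4)² = 0
Repeated root: r = 4
General solution: y = (C₁ + C₂x)e^(4x)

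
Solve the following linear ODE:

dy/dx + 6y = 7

Using integrating factor method:

General solution: y = 7/6 + Ce^(-6x)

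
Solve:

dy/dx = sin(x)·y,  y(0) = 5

General solution: y = Ce^(-cos(x))
Applying IC y(0) = 5:
Particular solution: y = 5e^(1-cos(x))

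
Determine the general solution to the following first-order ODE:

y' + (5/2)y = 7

Using integrating factor method:

General solution: y = 14/5 + Ce^(-5x/2)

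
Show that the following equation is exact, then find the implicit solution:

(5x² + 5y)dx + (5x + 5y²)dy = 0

Verify exactness: ∂M/∂y = ∂N/∂x ✓
Find F(x,y) such that ∂F/∂x = M, ∂F/∂y = N
Solution: 5x³/3 + 5xy + 5y³/3 = C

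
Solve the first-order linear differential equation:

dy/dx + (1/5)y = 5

Using integrating factor method:

General solution: y = 25 + Ce^(-x/5)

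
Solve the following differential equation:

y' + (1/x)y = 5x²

Using integrating factor method:

General solution: y = (5/4)x^3 + C/x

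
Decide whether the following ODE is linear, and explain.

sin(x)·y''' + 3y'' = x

Linear (y and its derivatives appear to the first power only, no products of y terms)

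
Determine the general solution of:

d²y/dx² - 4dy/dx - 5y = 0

Characteristic equation: r² - 4r - 5 = 0
Roots: r = 5, -1 (distinct real)
General solution: y = C₁e^(5x) + C₂e^(-x)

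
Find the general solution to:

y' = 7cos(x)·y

Separating variables and integrating:
ln|y| = 7sin(x) + C

General solution: y = Ce^(7sin(x))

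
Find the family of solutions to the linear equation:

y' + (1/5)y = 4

Using integrating factor method:

General solution: y = 20 + Ce^(-x/5)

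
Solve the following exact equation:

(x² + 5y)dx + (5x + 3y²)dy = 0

Verify exactness: ∂M/∂y = ∂N/∂x ✓
Find F(x,y) such that ∂F/∂x = M, ∂F/∂y = N
Solution: x³/3 + 5xy + y³ = C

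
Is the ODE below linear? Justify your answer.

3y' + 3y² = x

No. Nonlinear (y² term)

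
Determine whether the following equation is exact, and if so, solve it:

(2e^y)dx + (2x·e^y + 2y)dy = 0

Verify exactness: ∂M/∂y = ∂N/∂x ✓
Find F(x,y) such that ∂F/∂x = M, ∂F/∂y = N
Solution: 2x·e^y + y² = C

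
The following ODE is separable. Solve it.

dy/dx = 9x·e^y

Separating variables and integrating:
-e^(-y) = 9x²/2 + C

General solution: y = -ln(C - 9x²/2)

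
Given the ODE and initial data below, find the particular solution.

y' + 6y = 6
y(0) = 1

General solution: y = 1 + Ce^(-6x)
Applying y(0) = 1: C = 1 - 1 = 0
Particular solution: y = 1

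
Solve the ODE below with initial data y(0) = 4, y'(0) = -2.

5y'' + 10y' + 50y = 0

General solution: y = e^(-x)(C₁cos(3x) + C₂sin(3x))
Complex roots r = -1 ± 3i
Applying ICs: C₁ = 4, C₂ = 2/3
Particular solution: y = e^(-x)(4cos(3x) + (2/3)sin(3x))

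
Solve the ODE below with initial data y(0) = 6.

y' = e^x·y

General solution: y = Ce^(e^x)
Applying IC y(0) = 6:
Particular solution: y = 6e^(e^x - 1)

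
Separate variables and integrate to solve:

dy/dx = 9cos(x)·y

Separating variables and integrating:
ln|y| = 9sin(x) + C

General solution: y = Ce^(9sin(x))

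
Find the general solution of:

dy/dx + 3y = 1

Using integrating factor method:

General solution: y = 1/3 + Ce^(-3x)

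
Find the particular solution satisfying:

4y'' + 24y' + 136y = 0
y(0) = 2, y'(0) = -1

General solution: y = e^(-3x)(C₁cos(5x) + C₂sin(5x))
Complex roots r = -3 ± 5i
Applying ICs: C₁ = 2, C₂ = 1
Particular solution: y = e^(-3x)(2cos(5x) + sin(5x))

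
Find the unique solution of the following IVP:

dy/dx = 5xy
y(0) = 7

General solution: y = Ce^(5x²/2)
Applying IC y(0) = 7:
Particular solution: y = 7e^(5x²/2)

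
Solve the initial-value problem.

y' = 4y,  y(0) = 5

General solution: y = Ce^(4x)
Applying IC y(0) = 5:
Particular solution: y = 5e^(4x)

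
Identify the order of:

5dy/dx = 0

The order is 1 (highest derivative is of order 1).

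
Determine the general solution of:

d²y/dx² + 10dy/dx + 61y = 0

Characteristic equation: r² + 10r + 61 = 0
Roots: r = -5 ± 6i (complex conjugates)
General solution: y = e^(-5x)(C₁cos(6x) + C₂sin(6x))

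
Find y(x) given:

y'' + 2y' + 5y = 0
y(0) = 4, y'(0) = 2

General solution: y = e^(-x)(C₁cos(2x) + C₂sin(2x))
Complex roots r = -1 ± 2i
Applying ICs: C₁ = 4, C₂ = 3
Particular solution: y = e^(-x)(4cos(2x) + 3sin(2x))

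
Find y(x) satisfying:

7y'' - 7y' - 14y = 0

Characteristic equation: 7r² - 7r - 14 = 0
Divide by 7: r² - r - 2 = 0
Roots: r = 2, -1 (distinct real)
General solution: y = C₁e^(2x) + C₂e^(-x)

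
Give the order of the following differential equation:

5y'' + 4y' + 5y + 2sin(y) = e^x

The order is 2 (highest derivative is of order 2).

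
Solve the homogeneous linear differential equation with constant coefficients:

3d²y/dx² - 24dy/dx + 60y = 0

Characteristic equation: 3r² - 24r + 60 = 0
Divide by 3: r² - 8r + 20 = 0
Roots: r = 4 ± 2i (complex conjugates)
General solution: y = e^(4x)(C₁cos(2x) + C₂sin(2x))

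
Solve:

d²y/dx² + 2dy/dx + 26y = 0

Characteristic equation: r² + 2r + 26 = 0
Roots: r = -1 ± 5i (complex conjugates)
General solution: y = e^(-x)(C₁cos(5x) + C₂sin(5x))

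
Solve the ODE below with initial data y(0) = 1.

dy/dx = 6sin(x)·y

General solution: y = Ce^(-6cos(x))
Applying IC y(0) = 1:
Particular solution: y = e^(6(1-cos(x)))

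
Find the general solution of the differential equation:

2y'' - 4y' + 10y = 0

Characteristic equation: 2r² - 4r + 10 = 0
Divide by 2: r² - 2r + 5 = 0
Roots: r = 1 ± 2i (complex conjugates)
General solution: y = e^x(C₁cos(2x) + C₂sin(2x))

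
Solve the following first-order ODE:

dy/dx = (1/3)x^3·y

Separating variables and integrating:
ln|y| = x^4/12 + C

General solution: y = Ce^(x^4/12)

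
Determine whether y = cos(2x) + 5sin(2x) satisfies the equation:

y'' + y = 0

Verification:
y'' = -4cos(2x) - 20sin(2x)
y'' + y ≠ 0 (frequency mismatch: got 4 instead of 1)

No, it is not a solution.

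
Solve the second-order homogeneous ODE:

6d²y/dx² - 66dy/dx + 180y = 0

Characteristic equation: 6r² - 66r + 180 = 0
Divide by 6: r² - 11r + 30 = 0
Roots: r = 5, 6 (distinct real)
General solution: y = C₁e^(5x) + C₂e^(6x)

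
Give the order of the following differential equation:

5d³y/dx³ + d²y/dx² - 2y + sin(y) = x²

The order is 3 (highest derivative is of order 3).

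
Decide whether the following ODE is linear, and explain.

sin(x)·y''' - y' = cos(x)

Linear (y and its derivatives appear to the first power only, no products of y terms)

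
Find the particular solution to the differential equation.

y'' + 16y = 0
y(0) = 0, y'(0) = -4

General solution: y = C₁cos(4x) + C₂sin(4x)
Complex roots r = ±4i
Applying ICs: C₁ = 0, C₂ = -1
Particular solution: y = -sin(4x)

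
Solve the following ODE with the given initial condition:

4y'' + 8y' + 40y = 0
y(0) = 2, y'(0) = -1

General solution: y = e^(-x)(C₁cos(3x) + C₂sin(3x))
Complex roots r = -1 ± 3i
Applying ICs: C₁ = 2, C₂ = 1/3
Particular solution: y = e^(-x)(2cos(3x) + (1/3)sin(3x))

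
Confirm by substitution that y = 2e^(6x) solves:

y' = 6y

Verification:
y = 2e^(6x)
y' = 12e^(6x)
6y = 12e^(6x)
y' = 6y ✓

Yes, it is a solution.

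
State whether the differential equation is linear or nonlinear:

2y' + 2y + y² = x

Nonlinear (y² term)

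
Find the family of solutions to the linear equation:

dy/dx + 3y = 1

Using integrating factor method:

General solution: y = 1/3 + Ce^(-3x)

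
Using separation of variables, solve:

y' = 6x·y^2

Separating variables and integrating:
-1/y = 3x^2 + C

General solution: y^-1 = -3x^2 + C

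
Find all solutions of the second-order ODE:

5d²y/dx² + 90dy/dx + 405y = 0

Characteristic equation: 5r² + 90r + 405 = 0
Divide by 5: r² + 18r + 81 = 0
Factored: (r + 9)² = 0
Repeated root: r = -9
General solution: y = (C₁ + C₂x)e^(-9x)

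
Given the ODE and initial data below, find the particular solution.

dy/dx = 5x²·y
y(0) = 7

General solution: y = Ce^(5x³/3)
Applying IC y(0) = 7:
Particular solution: y = 7e^(5x³/3)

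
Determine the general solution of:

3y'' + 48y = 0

Characteristic equation: 3r² + 48 = 0
Divide by 3: r² + 16 = 0
Roots: r = ±4i (complex conjugates)
General solution: y = C₁cos(4x) + C₂sin(4x)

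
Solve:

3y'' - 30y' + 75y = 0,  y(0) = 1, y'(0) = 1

General solution: y = (C₁ + C₂x)e^(5x)
Repeated root r = 5
Applying ICs: C₁ = 1, C₂ = -4
Particular solution: y = (1 - 4x)e^(5x)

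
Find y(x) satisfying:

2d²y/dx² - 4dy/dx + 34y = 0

Characteristic equation: 2r² - 4r + 34 = 0
Divide by 2: r² - 2r + 17 = 0
Roots: r = 1 ± 4i (complex conjugates)
General solution: y = e^x(C₁cos(4x) + C₂sin(4x))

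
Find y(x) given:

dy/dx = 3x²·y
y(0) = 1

General solution: y = Ce^(x³)
Applying IC y(0) = 1:
Particular solution: y = e^(x³)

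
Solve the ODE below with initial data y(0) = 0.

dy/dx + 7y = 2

General solution: y = 2/7 + Ce^(-7x)
Applying y(0) = 0: C = 0 - 2/7 = -2/7
Particular solution: y = 2/7 - (2/7)e^(-7x)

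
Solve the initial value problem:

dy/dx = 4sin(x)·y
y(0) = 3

General solution: y = Ce^(-4cos(x))
Applying IC y(0) = 3:
Particular solution: y = 3e^(4(1-cos(x)))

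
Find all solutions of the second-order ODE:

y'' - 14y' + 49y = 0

Characteristic equation: r² - 14r + 49 = 0
Factored: (r - 7)² = 0
Repeated root: r = 7
General solution: y = (C₁ + C₂x)e^(7x)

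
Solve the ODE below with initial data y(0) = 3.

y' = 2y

General solution: y = Ce^(2x)
Applying IC y(0) = 3:
Particular solution: y = 3e^(2x)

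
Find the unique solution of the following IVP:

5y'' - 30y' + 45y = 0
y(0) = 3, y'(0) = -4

General solution: y = (C₁ + C₂x)e^(3x)
Repeated root r = 3
Applying ICs: C₁ = 3, C₂ = -13
Particular solution: y = (3 - 13x)e^(3x)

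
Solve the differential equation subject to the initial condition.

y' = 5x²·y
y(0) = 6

General solution: y = Ce^(5x³/3)
Applying IC y(0) = 6:
Particular solution: y = 6e^(5x³/3)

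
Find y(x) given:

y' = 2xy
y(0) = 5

General solution: y = Ce^(x²)
Applying IC y(0) = 5:
Particular solution: y = 5e^(x²)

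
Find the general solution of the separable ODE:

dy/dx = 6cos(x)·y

Separating variables and integrating:
ln|y| = 6sin(x) + C

General solution: y = Ce^(6sin(x))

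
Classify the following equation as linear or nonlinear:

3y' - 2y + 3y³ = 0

Nonlinear (y³ term)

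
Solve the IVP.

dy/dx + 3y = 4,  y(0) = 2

General solution: y = 4/3 + Ce^(-3x)
Applying y(0) = 2: C = 2 - 4/3 = 2/3
Particular solution: y = 4/3 + (2/3)e^(-3x)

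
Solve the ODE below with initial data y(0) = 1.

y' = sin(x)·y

General solution: y = Ce^(-cos(x))
Applying IC y(0) = 1:
Particular solution: y = e^(1-cos(x))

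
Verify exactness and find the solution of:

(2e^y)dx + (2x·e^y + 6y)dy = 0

Verify exactness: ∂M/∂y = ∂N/∂x ✓
Find F(x,y) such that ∂F/∂x = M, ∂F/∂y = N
Solution: 2x·e^y + 3y² = C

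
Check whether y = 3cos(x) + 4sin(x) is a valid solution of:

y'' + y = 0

Verification:
y'' = -3cos(x) - 4sin(x)
y'' + y = 0 ✓

Yes, it is a solution.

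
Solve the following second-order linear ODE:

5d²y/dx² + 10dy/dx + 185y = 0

Characteristic equation: 5r² + 10r + 185 = 0
Divide by 5: r² + 2r + 37 = 0
Roots: r = -1 ± 6i (complex conjugates)
General solution: y = e^(-x)(C₁cos(6x) + C₂sin(6x))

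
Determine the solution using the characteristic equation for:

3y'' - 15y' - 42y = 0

Characteristic equation: 3r² - 15r - 42 = 0
Divide by 3: r² - 5r - 14 = 0
Roots: r = 7, -2 (distinct real)
General solution: y = C₁e^(7x) + C₂e^(-2x)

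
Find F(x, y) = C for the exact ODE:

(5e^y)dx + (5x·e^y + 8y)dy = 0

Verify exactness: ∂M/∂y = ∂N/∂x ✓
Find F(x,y) such that ∂F/∂x = M, ∂F/∂y = N
Solution: 5x·e^y + 4y² = C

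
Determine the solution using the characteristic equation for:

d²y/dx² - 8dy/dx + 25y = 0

Characteristic equation: r² - 8r + 25 = 0
Roots: r = 4 ± 3i (complex conjugates)
General solution: y = e^(4x)(C₁cos(3x) + C₂sin(3x))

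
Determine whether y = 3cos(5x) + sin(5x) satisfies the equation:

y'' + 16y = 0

Verification:
y'' = -75cos(5x) - 25sin(5x)
y'' + 16y ≠ 0 (frequency mismatch: got 25 instead of 16)

No, it is not a solution.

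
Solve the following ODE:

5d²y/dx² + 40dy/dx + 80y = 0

Characteristic equation: 5r² + 40r + 80 = 0
Divide by 5: r² + 8r + 16 = 0
Factored: (r + 4)² = 0
Repeated root: r = -4
General solution: y = (C₁ + C₂x)e^(-4x)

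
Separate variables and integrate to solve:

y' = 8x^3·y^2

Separating variables and integrating:
-1/y = 2x^4 + C

General solution: y^-1 = -2x^4 + C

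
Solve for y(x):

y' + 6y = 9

Using integrating factor method:

General solution: y = 3/2 + Ce^(-6x)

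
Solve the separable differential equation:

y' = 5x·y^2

Separating variables and integrating:
-1/y = 5x^2/2 + C

General solution: y^-1 = (-5/2)x^2 + C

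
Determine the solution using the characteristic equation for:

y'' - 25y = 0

Characteristic equation: r² - 25 = 0
Roots: r = 5, -5 (distinct real)
General solution: y = C₁e^(5x) + C₂e^(-5x)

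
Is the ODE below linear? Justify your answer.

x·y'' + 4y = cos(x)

Yes. Linear (y and its derivatives appear to the first power only, no products of y terms)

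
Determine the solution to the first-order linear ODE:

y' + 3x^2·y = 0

Using integrating factor method:

General solution: y = Ce^(-x^3)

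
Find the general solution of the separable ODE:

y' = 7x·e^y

Separating variables and integrating:
-e^(-y) = 7x²/2 + C

General solution: y = -ln(C - 7x²/2)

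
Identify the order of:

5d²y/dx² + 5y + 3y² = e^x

The order is 2 (highest derivative is of order 2).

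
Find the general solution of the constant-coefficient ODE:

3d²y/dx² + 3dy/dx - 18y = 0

Characteristic equation: 3r² + 3r - 18 = 0
Divide by 3: r² + r - 6 = 0
Roots: r = 2, -3 (distinct real)
General solution: y = C₁e^(2x) + C₂e^(-3x)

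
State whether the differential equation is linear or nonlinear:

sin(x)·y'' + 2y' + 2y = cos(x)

Linear (y and its derivatives appear to the first power only, no products of y terms)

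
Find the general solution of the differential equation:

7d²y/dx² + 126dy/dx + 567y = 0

Characteristic equation: 7r² + 126r + 567 = 0
Divide by 7: r² + 18r + 81 = 0
Factored: (r + 9)² = 0
Repeated root: r = -9
General solution: y = (C₁ + C₂x)e^(-9x)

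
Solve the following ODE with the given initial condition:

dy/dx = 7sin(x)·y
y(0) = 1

General solution: y = Ce^(-7cos(x))
Applying IC y(0) = 1:
Particular solution: y = e^(7(1-cos(x)))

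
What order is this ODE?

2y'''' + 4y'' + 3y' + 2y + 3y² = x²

The order is 4 (highest derivative is of order 4).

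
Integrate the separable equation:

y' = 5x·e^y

Separating variables and integrating:
-e^(-y) = 5x²/2 + C

General solution: y = -ln(C - 5x²/2)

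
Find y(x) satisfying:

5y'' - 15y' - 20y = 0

Characteristic equation: 5r² - 15r - 20 = 0
Divide by 5: r² - 3r - 4 = 0
Roots: r = 4, -1 (distinct real)
General solution: y = C₁e^(4x) + C₂e^(-x)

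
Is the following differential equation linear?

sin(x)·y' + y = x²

Yes. Linear (y and its derivatives appear to the first power only, no products of y terms)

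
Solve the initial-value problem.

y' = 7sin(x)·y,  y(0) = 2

General solution: y = Ce^(-7cos(x))
Applying IC y(0) = 2:
Particular solution: y = 2e^(7(1-cos(x)))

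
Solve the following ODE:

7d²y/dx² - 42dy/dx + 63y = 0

Characteristic equation: 7r² - 42r + 63 = 0
Divide by 7: r² - 6r + 9 = 0
Factored: (r - 3)² = 0
Repeated root: r = 3
General solution: y = (C₁ + C₂x)e^(3x)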